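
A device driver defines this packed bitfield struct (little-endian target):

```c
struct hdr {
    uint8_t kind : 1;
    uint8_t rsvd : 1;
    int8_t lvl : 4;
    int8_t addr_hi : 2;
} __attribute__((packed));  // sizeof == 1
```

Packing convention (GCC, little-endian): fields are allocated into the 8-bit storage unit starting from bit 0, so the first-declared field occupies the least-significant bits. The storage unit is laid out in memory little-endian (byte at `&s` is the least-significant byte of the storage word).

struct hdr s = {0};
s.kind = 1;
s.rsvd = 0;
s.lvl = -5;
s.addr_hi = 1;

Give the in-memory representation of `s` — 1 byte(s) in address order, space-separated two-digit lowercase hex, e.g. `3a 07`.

6d

kind (1b) val=1 bits=0x1 at bit 0: 0x01
rsvd (1b) val=0 bits=0x0 at bit 1: 0x01
lvl (4b) val=-5 bits=0xb at bit 2: 0x2d
addr_hi (2b) val=1 bits=0x1 at bit 6: 0x6d
word = 0x6d → little-endian bytes:
  [0]=0x6d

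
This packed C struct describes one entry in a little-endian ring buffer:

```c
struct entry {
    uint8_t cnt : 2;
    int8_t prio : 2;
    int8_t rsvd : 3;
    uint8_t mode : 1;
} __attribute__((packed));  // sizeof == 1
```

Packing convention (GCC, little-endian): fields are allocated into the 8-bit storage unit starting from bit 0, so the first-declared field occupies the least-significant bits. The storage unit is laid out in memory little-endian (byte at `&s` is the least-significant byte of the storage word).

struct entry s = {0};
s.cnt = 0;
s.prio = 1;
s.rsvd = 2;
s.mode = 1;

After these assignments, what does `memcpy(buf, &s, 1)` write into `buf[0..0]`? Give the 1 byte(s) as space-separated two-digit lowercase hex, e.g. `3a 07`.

a4

cnt (2b) val=0 bits=0x0 at bit 0: 0x00
prio (2b) val=1 bits=0x1 at bit 2: 0x04
rsvd (3b) val=2 bits=0x2 at bit 4: 0x24
mode (1b) val=1 bits=0x1 at bit 7: 0xa4
word = 0xa4 → little-endian bytes:
  [0]=0xa4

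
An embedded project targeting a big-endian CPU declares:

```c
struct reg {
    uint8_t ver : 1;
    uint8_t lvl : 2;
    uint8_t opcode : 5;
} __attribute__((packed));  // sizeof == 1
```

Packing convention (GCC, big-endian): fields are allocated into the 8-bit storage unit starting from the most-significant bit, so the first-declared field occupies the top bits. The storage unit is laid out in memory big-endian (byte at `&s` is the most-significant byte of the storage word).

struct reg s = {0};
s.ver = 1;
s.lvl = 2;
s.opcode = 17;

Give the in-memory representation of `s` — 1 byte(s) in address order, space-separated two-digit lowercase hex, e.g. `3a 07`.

d1

[7+:1] ver=1 & 0x1 = 0x1; word=0x80
[5+:2] lvl=2 & 0x3 = 0x2; word=0xc0
[0+:5] opcode=17 & 0x1f = 0x11; word=0xd1
word = 0xd1 → big-endian bytes:
  [0]=0xd1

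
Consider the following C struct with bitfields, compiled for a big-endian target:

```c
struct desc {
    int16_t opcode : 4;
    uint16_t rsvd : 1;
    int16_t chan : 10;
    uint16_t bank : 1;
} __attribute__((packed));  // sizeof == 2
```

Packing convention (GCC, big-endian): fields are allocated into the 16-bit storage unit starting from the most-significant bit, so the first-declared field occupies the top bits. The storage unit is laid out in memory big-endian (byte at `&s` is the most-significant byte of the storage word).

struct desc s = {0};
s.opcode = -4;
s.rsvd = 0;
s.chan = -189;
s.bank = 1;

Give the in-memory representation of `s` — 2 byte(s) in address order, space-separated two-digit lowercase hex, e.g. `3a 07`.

[12+:4] opcode=-4 & 0xf = 0xc; word=0xc000
[11+:1] rsvd=0 & 0x1 = 0x0; word=0xc000
[1+:10] chan=-189 & 0x3ff = 0x343; word=0xc686
[0+:1] bank=1 & 0x1 = 0x1; word=0xc687
word = 0xc687 → big-endian bytes:
  [0]=0xc6  [1]=0x87

c6 87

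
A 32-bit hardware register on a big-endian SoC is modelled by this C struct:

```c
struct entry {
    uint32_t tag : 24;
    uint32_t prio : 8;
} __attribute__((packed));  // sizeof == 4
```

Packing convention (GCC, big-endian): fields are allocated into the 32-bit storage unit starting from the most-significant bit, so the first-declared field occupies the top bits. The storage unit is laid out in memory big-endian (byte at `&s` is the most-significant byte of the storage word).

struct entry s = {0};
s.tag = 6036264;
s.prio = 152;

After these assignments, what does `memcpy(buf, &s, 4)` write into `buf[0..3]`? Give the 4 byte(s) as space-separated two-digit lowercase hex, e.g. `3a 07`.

tag:24 = 6036264 → 0x5c1b28 << 8 → word 0x5c1b2800
prio:8 = 152 → 0x98 << 0 → word 0x5c1b2898
word = 0x5c1b2898 → big-endian bytes:
  [0]=0x5c  [1]=0x1b  [2]=0x28  [3]=0x98

5c 1b 28 98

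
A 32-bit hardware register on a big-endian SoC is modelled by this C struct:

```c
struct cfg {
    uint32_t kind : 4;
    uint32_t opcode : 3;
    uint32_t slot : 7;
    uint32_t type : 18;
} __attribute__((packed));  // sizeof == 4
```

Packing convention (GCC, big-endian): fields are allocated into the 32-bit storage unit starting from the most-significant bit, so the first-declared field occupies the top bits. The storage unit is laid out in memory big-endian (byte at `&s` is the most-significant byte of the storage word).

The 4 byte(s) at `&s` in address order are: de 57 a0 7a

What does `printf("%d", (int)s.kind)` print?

[0]=0xde [1]=0x57 [2]=0xa0 [3]=0x7a (big-endian) → word 0xde57a07a
kind:4 @ bit 28 → (0xde57a07a>>28)&0xf = 0xd  ←
opcode:3 @ bit 25 → (0xde57a07a>>25)&0x7 = 0x7
slot:7 @ bit 18 → (0xde57a07a>>18)&0x7f = 0x15
type:18 @ bit 0 → (0xde57a07a>>0)&0x3ffff = 0x3a07a

13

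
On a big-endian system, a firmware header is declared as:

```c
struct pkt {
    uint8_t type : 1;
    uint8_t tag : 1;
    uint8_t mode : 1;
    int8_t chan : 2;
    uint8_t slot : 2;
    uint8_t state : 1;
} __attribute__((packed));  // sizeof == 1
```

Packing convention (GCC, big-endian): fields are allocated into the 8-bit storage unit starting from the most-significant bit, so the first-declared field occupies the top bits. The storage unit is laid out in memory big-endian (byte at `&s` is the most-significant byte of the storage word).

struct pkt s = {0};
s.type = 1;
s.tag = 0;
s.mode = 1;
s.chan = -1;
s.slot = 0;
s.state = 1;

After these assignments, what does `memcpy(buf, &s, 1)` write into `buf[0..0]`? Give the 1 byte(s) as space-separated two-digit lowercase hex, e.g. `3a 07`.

type:1 = 1 → 0x1 << 7 → word 0x80
tag:1 = 0 → 0x0 << 6 → word 0x80
mode:1 = 1 → 0x1 << 5 → word 0xa0
chan:2 = -1 → 0x3 << 3 → word 0xb8
slot:2 = 0 → 0x0 << 1 → word 0xb8
state:1 = 1 → 0x1 << 0 → word 0xb9
word = 0xb9 → big-endian bytes:
  [0]=0xb9

b9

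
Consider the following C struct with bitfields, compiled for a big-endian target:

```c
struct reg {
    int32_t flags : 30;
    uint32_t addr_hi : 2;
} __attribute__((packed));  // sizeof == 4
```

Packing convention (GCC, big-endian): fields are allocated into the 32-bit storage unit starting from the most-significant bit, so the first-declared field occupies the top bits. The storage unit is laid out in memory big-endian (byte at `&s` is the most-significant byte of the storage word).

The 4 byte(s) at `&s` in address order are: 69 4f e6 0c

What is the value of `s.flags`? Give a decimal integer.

[0]=0x69 [1]=0x4f [2]=0xe6 [3]=0x0c (big-endian) → word 0x694fe60c
flags:30 @ bit 2 → (0x694fe60c>>2)&0x3fffffff = 0x1a53f983  ←
addr_hi:2 @ bit 0 → (0x694fe60c>>0)&0x3 = 0x0
flags signed 30b, MSB=0: value = 441710979

441710979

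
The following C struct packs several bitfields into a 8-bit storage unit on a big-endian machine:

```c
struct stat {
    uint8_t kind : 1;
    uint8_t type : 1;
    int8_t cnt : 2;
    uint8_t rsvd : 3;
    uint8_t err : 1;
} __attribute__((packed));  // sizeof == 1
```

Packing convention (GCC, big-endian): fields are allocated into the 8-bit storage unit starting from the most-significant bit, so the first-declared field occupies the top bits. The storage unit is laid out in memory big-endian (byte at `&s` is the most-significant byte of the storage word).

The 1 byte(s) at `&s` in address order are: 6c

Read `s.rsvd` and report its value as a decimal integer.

6

[0]=0x6c (big-endian) → word 0x6c
kind:1 @ bit 7 → (0x6c>>7)&0x1 = 0x0
type:1 @ bit 6 → (0x6c>>6)&0x1 = 0x1
cnt:2 @ bit 4 → (0x6c>>4)&0x3 = 0x2
rsvd:3 @ bit 1 → (0x6c>>1)&0x7 = 0x6  ←
err:1 @ bit 0 → (0x6c>>0)&0x1 = 0x0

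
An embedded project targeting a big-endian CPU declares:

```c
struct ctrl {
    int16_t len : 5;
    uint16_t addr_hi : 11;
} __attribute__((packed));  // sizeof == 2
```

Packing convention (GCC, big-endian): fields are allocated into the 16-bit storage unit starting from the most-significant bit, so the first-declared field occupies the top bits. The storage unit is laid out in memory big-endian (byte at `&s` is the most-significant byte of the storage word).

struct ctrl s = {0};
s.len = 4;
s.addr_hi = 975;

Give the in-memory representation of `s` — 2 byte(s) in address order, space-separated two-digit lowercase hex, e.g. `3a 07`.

23 cf

len:5 = 4 → 0x4 << 11 → word 0x2000
addr_hi:11 = 975 → 0x3cf << 0 → word 0x23cf
word = 0x23cf → big-endian bytes:
  [0]=0x23  [1]=0xcf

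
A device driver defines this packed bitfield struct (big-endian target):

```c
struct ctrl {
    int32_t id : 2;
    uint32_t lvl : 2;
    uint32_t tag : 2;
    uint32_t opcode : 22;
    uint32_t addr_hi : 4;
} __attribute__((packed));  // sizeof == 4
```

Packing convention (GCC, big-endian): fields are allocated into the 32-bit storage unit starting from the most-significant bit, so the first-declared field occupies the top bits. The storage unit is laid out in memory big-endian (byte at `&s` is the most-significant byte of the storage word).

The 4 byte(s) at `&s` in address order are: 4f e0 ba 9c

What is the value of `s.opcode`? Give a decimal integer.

[0]=0x4f [1]=0xe0 [2]=0xba [3]=0x9c (big-endian) → word 0x4fe0ba9c
id:2 @ bit 30 → (0x4fe0ba9c>>30)&0x3 = 0x1
lvl:2 @ bit 28 → (0x4fe0ba9c>>28)&0x3 = 0x0
tag:2 @ bit 26 → (0x4fe0ba9c>>26)&0x3 = 0x3
opcode:22 @ bit 4 → (0x4fe0ba9c>>4)&0x3fffff = 0x3e0ba9  ←
addr_hi:4 @ bit 0 → (0x4fe0ba9c>>0)&0xf = 0xc

4066217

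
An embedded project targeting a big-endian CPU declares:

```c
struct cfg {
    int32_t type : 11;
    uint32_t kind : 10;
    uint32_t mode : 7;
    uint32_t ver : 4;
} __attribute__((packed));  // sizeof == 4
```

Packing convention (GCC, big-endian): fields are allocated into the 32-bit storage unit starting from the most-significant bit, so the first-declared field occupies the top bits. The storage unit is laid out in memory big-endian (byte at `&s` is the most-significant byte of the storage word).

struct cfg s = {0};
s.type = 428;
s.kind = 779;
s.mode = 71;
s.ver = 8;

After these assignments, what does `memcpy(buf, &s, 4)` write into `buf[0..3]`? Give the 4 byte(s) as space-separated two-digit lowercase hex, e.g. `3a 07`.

35 98 5c 78

type:11 = 428 → 0x1ac << 21 → word 0x35800000
kind:10 = 779 → 0x30b << 11 → word 0x35985800
mode:7 = 71 → 0x47 << 4 → word 0x35985c70
ver:4 = 8 → 0x8 << 0 → word 0x35985c78
word = 0x35985c78 → big-endian bytes:
  [0]=0x35  [1]=0x98  [2]=0x5c  [3]=0x78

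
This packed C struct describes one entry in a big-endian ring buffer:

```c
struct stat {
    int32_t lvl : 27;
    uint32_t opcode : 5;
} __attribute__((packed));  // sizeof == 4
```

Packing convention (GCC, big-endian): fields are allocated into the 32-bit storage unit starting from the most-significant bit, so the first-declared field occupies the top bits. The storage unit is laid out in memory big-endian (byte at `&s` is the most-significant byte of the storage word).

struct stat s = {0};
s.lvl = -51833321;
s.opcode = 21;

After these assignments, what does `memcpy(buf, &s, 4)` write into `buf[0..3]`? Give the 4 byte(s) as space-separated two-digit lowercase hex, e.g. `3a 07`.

[5+:27] lvl=-51833321 & 0x7ffffff = 0x4e91617; word=0x9d22c2e0
[0+:5] opcode=21 & 0x1f = 0x15; word=0x9d22c2f5
word = 0x9d22c2f5 → big-endian bytes:
  [0]=0x9d  [1]=0x22  [2]=0xc2  [3]=0xf5

9d 22 c2 f5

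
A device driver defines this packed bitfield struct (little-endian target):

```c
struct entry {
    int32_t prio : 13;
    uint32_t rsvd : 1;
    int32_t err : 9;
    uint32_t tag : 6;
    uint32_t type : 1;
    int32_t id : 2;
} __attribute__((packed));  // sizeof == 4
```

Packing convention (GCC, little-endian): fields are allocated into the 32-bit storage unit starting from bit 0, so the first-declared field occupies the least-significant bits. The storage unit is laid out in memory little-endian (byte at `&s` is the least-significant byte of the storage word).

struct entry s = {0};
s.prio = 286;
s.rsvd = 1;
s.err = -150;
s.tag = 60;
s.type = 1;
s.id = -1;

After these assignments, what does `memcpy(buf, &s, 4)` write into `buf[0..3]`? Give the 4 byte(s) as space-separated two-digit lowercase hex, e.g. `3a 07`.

1e a1 5a fe

[0+:13] prio=286 & 0x1fff = 0x11e; word=0x0000011e
[13+:1] rsvd=1 & 0x1 = 0x1; word=0x0000211e
[14+:9] err=-150 & 0x1ff = 0x16a; word=0x005aa11e
[23+:6] tag=60 & 0x3f = 0x3c; word=0x1e5aa11e
[29+:1] type=1 & 0x1 = 0x1; word=0x3e5aa11e
[30+:2] id=-1 & 0x3 = 0x3; word=0xfe5aa11e
word = 0xfe5aa11e → little-endian bytes:
  [0]=0x1e  [1]=0xa1  [2]=0x5a  [3]=0xfe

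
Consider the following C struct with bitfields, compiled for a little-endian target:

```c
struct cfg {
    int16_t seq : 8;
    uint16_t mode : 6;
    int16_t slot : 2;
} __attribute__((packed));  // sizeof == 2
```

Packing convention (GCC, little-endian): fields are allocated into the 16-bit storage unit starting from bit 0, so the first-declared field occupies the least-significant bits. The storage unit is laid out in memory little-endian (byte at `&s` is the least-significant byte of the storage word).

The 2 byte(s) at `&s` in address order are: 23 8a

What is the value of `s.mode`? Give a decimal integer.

10

[0]=0x23 [1]=0x8a (little-endian) → word 0x8a23
seq:8 @ bit 0 → (0x8a23>>0)&0xff = 0x23
mode:6 @ bit 8 → (0x8a23>>8)&0x3f = 0xa  ←
slot:2 @ bit 14 → (0x8a23>>14)&0x3 = 0x2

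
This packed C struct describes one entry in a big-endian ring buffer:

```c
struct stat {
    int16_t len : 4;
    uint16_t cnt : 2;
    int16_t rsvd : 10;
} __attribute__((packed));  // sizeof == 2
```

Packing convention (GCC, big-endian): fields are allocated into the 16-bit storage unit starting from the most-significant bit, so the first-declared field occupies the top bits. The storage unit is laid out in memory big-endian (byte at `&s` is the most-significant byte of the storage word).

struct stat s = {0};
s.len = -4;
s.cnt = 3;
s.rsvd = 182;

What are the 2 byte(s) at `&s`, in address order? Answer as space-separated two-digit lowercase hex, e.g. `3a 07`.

len:4 = -4 → 0xc << 12 → word 0xc000
cnt:2 = 3 → 0x3 << 10 → word 0xcc00
rsvd:10 = 182 → 0xb6 << 0 → word 0xccb6
word = 0xccb6 → big-endian bytes:
  [0]=0xcc  [1]=0xb6

cc b6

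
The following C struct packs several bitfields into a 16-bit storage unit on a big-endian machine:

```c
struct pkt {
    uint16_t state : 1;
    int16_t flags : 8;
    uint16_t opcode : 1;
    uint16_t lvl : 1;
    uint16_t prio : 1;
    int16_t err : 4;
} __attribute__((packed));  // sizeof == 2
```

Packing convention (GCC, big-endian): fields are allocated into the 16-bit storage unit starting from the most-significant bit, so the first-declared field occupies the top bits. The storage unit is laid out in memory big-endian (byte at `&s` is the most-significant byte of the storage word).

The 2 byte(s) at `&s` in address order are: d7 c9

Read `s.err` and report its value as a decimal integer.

[0]=0xd7 [1]=0xc9 (big-endian) → word 0xd7c9
state:1 @ bit 15 → (0xd7c9>>15)&0x1 = 0x1
flags:8 @ bit 7 → (0xd7c9>>7)&0xff = 0xaf
opcode:1 @ bit 6 → (0xd7c9>>6)&0x1 = 0x1
lvl:1 @ bit 5 → (0xd7c9>>5)&0x1 = 0x0
prio:1 @ bit 4 → (0xd7c9>>4)&0x1 = 0x0
err:4 @ bit 0 → (0xd7c9>>0)&0xf = 0x9  ←
err signed 4b, MSB=1: 9 - 16 = -7

-7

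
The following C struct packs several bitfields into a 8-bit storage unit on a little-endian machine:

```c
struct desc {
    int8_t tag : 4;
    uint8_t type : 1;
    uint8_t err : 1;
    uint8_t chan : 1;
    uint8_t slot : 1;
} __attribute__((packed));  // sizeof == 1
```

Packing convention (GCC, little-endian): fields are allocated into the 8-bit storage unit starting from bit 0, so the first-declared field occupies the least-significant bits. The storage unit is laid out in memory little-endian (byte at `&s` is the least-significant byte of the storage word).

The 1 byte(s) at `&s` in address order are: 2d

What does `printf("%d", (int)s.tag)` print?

-3

[0]=0x2d (little-endian) → word 0x2d
tag [0+:4] = (word>>0) & 0xf = 13  ←
type [4+:1] = (word>>4) & 0x1 = 0
err [5+:1] = (word>>5) & 0x1 = 1
chan [6+:1] = (word>>6) & 0x1 = 0
slot [7+:1] = (word>>7) & 0x1 = 0
tag signed 4b, MSB=1: 13 - 16 = -3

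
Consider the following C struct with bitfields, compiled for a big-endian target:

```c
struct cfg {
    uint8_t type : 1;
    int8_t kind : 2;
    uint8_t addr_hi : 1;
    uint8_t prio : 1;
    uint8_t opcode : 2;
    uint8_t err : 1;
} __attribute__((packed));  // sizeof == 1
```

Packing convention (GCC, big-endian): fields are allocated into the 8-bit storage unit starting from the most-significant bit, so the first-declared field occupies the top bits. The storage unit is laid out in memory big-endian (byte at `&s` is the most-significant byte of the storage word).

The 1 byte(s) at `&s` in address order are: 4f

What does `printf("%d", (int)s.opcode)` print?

[0]=0x4f (big-endian) → word 0x4f
type [7+:1] = (word>>7) & 0x1 = 0
kind [5+:2] = (word>>5) & 0x3 = 2
addr_hi [4+:1] = (word>>4) & 0x1 = 0
prio [3+:1] = (word>>3) & 0x1 = 1
opcode [1+:2] = (word>>1) & 0x3 = 3  ←
err [0+:1] = (word>>0) & 0x1 = 1

3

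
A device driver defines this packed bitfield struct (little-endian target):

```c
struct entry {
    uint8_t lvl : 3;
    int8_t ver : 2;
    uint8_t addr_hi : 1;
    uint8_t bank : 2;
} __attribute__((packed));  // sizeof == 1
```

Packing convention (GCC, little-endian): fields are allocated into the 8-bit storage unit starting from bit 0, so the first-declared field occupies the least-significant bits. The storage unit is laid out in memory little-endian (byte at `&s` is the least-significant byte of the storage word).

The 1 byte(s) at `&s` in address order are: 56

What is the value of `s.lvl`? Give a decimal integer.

6

[0]=0x56 (little-endian) → word 0x56
lvl [0+:3] = (word>>0) & 0x7 = 6  ←
ver [3+:2] = (word>>3) & 0x3 = 2
addr_hi [5+:1] = (word>>5) & 0x1 = 0
bank [6+:2] = (word>>6) & 0x3 = 1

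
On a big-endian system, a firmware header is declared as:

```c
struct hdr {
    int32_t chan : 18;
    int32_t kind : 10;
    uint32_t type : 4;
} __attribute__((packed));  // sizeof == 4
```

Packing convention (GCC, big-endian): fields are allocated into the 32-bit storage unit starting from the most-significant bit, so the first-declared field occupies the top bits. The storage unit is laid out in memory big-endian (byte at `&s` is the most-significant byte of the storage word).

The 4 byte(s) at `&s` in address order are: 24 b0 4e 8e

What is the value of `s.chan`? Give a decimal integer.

[0]=0x24 [1]=0xb0 [2]=0x4e [3]=0x8e (big-endian) → word 0x24b04e8e
chan:18 @ bit 14 → (0x24b04e8e>>14)&0x3ffff = 0x92c1  ←
kind:10 @ bit 4 → (0x24b04e8e>>4)&0x3ff = 0xe8
type:4 @ bit 0 → (0x24b04e8e>>0)&0xf = 0xe
chan signed 18b, MSB=0: value = 37569

37569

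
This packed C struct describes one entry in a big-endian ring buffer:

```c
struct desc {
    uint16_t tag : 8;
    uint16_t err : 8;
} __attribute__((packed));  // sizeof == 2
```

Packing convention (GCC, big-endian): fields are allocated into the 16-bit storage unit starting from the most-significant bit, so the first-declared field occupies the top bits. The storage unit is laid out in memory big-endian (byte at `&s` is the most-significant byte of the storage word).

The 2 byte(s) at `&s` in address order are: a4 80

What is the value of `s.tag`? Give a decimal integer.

164

[0]=0xa4 [1]=0x80 (big-endian) → word 0xa480
tag [8+:8] = (word>>8) & 0xff = 164  ←
err [0+:8] = (word>>0) & 0xff = 128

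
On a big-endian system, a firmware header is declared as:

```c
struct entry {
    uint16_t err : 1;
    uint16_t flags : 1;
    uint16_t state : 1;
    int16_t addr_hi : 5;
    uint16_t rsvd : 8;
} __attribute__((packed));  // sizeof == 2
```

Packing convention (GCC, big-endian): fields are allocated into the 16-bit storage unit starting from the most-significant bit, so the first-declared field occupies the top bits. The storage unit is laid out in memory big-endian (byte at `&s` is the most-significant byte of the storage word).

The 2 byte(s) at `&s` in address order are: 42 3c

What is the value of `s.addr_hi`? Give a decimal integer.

2

[0]=0x42 [1]=0x3c (big-endian) → word 0x423c
err [15+:1] = (word>>15) & 0x1 = 0
flags [14+:1] = (word>>14) & 0x1 = 1
state [13+:1] = (word>>13) & 0x1 = 0
addr_hi [8+:5] = (word>>8) & 0x1f = 2  ←
rsvd [0+:8] = (word>>0) & 0xff = 60
addr_hi signed 5b, MSB=0: value = 2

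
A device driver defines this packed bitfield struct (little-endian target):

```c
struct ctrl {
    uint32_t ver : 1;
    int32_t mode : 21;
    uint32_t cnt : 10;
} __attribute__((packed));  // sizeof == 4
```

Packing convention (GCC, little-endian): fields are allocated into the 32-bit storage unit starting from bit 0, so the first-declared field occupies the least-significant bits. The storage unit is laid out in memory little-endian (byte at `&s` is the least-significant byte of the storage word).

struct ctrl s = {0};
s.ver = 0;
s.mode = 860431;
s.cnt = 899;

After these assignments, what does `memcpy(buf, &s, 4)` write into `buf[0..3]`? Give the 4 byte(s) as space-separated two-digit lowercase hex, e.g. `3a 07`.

[0+:1] ver=0 & 0x1 = 0x0; word=0x00000000
[1+:21] mode=860431 & 0x1fffff = 0xd210f; word=0x001a421e
[22+:10] cnt=899 & 0x3ff = 0x383; word=0xe0da421e
word = 0xe0da421e → little-endian bytes:
  [0]=0x1e  [1]=0x42  [2]=0xda  [3]=0xe0

1e 42 da e0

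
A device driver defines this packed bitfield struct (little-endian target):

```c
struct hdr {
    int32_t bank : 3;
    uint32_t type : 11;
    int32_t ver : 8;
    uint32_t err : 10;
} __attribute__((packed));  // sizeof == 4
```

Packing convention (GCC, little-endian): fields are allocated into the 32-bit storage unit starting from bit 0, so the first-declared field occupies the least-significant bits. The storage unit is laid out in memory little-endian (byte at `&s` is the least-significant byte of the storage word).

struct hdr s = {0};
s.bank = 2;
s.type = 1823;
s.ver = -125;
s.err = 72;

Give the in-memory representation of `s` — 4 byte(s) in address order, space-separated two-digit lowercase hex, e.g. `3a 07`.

fa f8 20 12

bank:3 = 2 → 0x2 << 0 → word 0x00000002
type:11 = 1823 → 0x71f << 3 → word 0x000038fa
ver:8 = -125 → 0x83 << 14 → word 0x0020f8fa
err:10 = 72 → 0x48 << 22 → word 0x1220f8fa
word = 0x1220f8fa → little-endian bytes:
  [0]=0xfa  [1]=0xf8  [2]=0x20  [3]=0x12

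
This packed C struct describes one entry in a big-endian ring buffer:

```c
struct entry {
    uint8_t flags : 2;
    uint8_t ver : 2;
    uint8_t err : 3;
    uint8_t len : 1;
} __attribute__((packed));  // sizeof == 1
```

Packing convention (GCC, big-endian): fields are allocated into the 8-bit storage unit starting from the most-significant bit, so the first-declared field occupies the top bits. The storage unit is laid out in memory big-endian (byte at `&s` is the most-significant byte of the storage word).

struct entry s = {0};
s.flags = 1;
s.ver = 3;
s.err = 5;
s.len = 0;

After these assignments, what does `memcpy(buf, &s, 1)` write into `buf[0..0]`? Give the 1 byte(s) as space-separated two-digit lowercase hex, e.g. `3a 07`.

7a

flags (2b) val=1 bits=0x1 at bit 6: 0x40
ver (2b) val=3 bits=0x3 at bit 4: 0x70
err (3b) val=5 bits=0x5 at bit 1: 0x7a
len (1b) val=0 bits=0x0 at bit 0: 0x7a
word = 0x7a → big-endian bytes:
  [0]=0x7a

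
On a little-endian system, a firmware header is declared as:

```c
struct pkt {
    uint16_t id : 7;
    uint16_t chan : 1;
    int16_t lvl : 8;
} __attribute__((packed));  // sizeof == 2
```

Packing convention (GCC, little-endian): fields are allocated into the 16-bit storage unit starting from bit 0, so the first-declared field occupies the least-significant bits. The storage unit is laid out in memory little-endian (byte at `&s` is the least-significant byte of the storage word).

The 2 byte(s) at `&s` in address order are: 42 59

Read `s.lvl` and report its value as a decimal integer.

89

[0]=0x42 [1]=0x59 (little-endian) → word 0x5942
id [0+:7] = (word>>0) & 0x7f = 66
chan [7+:1] = (word>>7) & 0x1 = 0
lvl [8+:8] = (word>>8) & 0xff = 89  ←
lvl signed 8b, MSB=0: value = 89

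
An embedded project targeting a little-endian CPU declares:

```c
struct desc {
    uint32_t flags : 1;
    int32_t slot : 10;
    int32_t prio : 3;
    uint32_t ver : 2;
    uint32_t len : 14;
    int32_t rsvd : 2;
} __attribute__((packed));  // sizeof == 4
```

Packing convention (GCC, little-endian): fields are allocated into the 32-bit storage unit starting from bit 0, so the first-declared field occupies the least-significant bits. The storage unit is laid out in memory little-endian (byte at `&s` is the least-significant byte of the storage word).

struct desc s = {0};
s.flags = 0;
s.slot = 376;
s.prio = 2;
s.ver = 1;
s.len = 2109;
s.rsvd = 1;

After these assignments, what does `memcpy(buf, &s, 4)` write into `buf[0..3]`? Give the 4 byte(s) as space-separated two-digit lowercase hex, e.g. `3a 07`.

[0+:1] flags=0 & 0x1 = 0x0; word=0x00000000
[1+:10] slot=376 & 0x3ff = 0x178; word=0x000002f0
[11+:3] prio=2 & 0x7 = 0x2; word=0x000012f0
[14+:2] ver=1 & 0x3 = 0x1; word=0x000052f0
[16+:14] len=2109 & 0x3fff = 0x83d; word=0x083d52f0
[30+:2] rsvd=1 & 0x3 = 0x1; word=0x483d52f0
word = 0x483d52f0 → little-endian bytes:
  [0]=0xf0  [1]=0x52  [2]=0x3d  [3]=0x48

f0 52 3d 48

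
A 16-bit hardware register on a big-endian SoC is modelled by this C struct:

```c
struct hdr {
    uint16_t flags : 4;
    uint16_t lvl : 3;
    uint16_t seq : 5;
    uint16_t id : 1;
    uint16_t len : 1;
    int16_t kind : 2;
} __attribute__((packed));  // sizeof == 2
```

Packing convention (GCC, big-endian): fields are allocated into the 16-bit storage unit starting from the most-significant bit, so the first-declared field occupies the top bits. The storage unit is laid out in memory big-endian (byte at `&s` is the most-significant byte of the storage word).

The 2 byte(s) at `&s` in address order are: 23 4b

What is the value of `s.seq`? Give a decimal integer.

20

[0]=0x23 [1]=0x4b (big-endian) → word 0x234b
flags [12+:4] = (word>>12) & 0xf = 2
lvl [9+:3] = (word>>9) & 0x7 = 1
seq [4+:5] = (word>>4) & 0x1f = 20  ←
id [3+:1] = (word>>3) & 0x1 = 1
len [2+:1] = (word>>2) & 0x1 = 0
kind [0+:2] = (word>>0) & 0x3 = 3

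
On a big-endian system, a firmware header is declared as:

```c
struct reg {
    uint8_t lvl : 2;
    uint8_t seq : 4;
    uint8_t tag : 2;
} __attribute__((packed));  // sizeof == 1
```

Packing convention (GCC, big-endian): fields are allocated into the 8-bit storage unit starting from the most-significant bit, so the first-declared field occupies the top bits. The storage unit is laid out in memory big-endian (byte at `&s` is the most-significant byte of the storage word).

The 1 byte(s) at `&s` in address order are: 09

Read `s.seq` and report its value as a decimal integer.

[0]=0x09 (big-endian) → word 0x09
lvl [6+:2] = (word>>6) & 0x3 = 0
seq [2+:4] = (word>>2) & 0xf = 2  ←
tag [0+:2] = (word>>0) & 0x3 = 1

2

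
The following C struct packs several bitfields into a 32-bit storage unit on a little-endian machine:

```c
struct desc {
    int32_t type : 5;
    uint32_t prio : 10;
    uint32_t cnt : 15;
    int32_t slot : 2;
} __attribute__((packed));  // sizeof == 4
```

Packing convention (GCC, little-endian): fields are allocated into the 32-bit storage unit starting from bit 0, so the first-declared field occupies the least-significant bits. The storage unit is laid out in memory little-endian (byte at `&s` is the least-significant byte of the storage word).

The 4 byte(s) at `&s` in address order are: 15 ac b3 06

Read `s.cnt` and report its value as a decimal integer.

[0]=0x15 [1]=0xac [2]=0xb3 [3]=0x06 (little-endian) → word 0x06b3ac15
type:5 @ bit 0 → (0x06b3ac15>>0)&0x1f = 0x15
prio:10 @ bit 5 → (0x06b3ac15>>5)&0x3ff = 0x160
cnt:15 @ bit 15 → (0x06b3ac15>>15)&0x7fff = 0xd67  ←
slot:2 @ bit 30 → (0x06b3ac15>>30)&0x3 = 0x0

3431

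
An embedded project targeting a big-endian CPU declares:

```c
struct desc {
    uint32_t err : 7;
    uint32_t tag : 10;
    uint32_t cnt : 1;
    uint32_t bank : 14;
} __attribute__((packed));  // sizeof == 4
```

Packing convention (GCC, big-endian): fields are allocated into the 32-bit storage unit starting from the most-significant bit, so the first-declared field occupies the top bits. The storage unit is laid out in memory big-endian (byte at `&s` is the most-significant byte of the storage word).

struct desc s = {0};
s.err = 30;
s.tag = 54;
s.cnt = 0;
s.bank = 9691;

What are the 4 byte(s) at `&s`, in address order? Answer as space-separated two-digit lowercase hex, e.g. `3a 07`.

3c 1b 25 db

err (7b) val=30 bits=0x1e at bit 25: 0x3c000000
tag (10b) val=54 bits=0x36 at bit 15: 0x3c1b0000
cnt (1b) val=0 bits=0x0 at bit 14: 0x3c1b0000
bank (14b) val=9691 bits=0x25db at bit 0: 0x3c1b25db
word = 0x3c1b25db → big-endian bytes:
  [0]=0x3c  [1]=0x1b  [2]=0x25  [3]=0xdb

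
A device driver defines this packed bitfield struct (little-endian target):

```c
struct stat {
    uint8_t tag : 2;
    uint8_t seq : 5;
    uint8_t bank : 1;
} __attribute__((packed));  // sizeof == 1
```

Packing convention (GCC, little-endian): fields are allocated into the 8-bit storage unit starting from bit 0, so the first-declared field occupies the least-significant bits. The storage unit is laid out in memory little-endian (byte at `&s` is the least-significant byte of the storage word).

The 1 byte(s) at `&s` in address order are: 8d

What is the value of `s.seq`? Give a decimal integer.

[0]=0x8d (little-endian) → word 0x8d
tag:2 @ bit 0 → (0x8d>>0)&0x3 = 0x1
seq:5 @ bit 2 → (0x8d>>2)&0x1f = 0x3  ←
bank:1 @ bit 7 → (0x8d>>7)&0x1 = 0x1

3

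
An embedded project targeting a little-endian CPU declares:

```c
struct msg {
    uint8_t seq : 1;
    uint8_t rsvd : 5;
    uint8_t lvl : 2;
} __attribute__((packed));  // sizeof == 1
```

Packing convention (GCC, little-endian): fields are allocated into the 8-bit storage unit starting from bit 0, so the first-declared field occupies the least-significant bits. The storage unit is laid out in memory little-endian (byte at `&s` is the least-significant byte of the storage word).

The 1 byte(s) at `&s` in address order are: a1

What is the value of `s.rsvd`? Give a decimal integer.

16

[0]=0xa1 (little-endian) → word 0xa1
seq:1 @ bit 0 → (0xa1>>0)&0x1 = 0x1
rsvd:5 @ bit 1 → (0xa1>>1)&0x1f = 0x10  ←
lvl:2 @ bit 6 → (0xa1>>6)&0x3 = 0x2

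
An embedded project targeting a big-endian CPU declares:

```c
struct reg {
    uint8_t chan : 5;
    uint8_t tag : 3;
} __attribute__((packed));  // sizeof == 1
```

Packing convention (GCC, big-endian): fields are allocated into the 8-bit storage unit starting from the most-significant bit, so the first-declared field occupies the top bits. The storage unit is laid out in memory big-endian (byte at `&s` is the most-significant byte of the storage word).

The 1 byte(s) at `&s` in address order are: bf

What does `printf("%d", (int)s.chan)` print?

[0]=0xbf (big-endian) → word 0xbf
chan:5 @ bit 3 → (0xbf>>3)&0x1f = 0x17  ←
tag:3 @ bit 0 → (0xbf>>0)&0x7 = 0x7

23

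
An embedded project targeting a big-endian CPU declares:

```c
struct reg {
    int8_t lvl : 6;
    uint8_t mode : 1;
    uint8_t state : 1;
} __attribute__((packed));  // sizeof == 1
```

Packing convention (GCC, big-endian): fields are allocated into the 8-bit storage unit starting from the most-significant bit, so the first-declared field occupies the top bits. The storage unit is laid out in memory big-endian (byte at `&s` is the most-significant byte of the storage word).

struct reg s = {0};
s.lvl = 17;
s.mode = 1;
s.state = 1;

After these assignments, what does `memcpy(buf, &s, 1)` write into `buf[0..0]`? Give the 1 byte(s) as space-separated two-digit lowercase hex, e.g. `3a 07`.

47

lvl (6b) val=17 bits=0x11 at bit 2: 0x44
mode (1b) val=1 bits=0x1 at bit 1: 0x46
state (1b) val=1 bits=0x1 at bit 0: 0x47
word = 0x47 → big-endian bytes:
  [0]=0x47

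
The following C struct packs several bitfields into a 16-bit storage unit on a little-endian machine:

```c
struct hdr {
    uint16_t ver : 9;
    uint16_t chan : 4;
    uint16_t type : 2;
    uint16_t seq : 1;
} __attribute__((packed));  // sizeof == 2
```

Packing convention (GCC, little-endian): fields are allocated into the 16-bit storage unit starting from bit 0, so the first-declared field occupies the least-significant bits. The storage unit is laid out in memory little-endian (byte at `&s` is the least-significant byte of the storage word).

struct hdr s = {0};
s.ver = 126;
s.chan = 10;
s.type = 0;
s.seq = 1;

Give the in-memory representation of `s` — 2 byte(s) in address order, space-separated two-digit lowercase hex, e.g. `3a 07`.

7e 94

ver:9 = 126 → 0x7e << 0 → word 0x007e
chan:4 = 10 → 0xa << 9 → word 0x147e
type:2 = 0 → 0x0 << 13 → word 0x147e
seq:1 = 1 → 0x1 << 15 → word 0x947e
word = 0x947e → little-endian bytes:
  [0]=0x7e  [1]=0x94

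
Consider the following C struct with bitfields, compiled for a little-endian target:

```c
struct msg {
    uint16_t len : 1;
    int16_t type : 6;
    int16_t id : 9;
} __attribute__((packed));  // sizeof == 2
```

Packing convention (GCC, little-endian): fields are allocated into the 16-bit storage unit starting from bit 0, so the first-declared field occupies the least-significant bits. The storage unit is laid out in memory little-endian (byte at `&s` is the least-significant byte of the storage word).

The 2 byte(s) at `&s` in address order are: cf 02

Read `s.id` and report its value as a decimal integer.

[0]=0xcf [1]=0x02 (little-endian) → word 0x02cf
len:1 @ bit 0 → (0x02cf>>0)&0x1 = 0x1
type:6 @ bit 1 → (0x02cf>>1)&0x3f = 0x27
id:9 @ bit 7 → (0x02cf>>7)&0x1ff = 0x5  ←
id signed 9b, MSB=0: value = 5

5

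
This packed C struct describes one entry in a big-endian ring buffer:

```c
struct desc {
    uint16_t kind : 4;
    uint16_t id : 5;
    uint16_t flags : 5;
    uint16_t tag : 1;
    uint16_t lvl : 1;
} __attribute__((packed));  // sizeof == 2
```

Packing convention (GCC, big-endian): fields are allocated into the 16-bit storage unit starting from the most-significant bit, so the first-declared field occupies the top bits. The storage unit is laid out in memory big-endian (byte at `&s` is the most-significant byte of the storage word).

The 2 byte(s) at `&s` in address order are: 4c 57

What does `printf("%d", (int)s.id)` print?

[0]=0x4c [1]=0x57 (big-endian) → word 0x4c57
kind:4 @ bit 12 → (0x4c57>>12)&0xf = 0x4
id:5 @ bit 7 → (0x4c57>>7)&0x1f = 0x18  ←
flags:5 @ bit 2 → (0x4c57>>2)&0x1f = 0x15
tag:1 @ bit 1 → (0x4c57>>1)&0x1 = 0x1
lvl:1 @ bit 0 → (0x4c57>>0)&0x1 = 0x1

24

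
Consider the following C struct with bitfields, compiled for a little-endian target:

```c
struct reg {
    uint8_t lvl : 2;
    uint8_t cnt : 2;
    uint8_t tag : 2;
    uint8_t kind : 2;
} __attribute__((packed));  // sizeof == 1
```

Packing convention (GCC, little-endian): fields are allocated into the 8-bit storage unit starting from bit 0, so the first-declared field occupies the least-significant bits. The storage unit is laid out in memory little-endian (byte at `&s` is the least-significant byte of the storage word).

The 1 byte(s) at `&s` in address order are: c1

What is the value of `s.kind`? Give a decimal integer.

[0]=0xc1 (little-endian) → word 0xc1
lvl [0+:2] = (word>>0) & 0x3 = 1
cnt [2+:2] = (word>>2) & 0x3 = 0
tag [4+:2] = (word>>4) & 0x3 = 0
kind [6+:2] = (word>>6) & 0x3 = 3  ←

3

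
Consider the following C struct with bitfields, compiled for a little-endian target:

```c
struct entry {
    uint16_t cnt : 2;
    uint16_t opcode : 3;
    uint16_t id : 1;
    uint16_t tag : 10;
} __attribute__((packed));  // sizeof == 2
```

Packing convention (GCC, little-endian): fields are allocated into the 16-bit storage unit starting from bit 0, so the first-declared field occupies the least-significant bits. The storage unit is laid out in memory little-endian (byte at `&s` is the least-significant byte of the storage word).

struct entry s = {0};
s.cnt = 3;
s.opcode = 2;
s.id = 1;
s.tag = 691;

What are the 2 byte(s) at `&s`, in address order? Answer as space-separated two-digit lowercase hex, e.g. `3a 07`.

cnt (2b) val=3 bits=0x3 at bit 0: 0x0003
opcode (3b) val=2 bits=0x2 at bit 2: 0x000b
id (1b) val=1 bits=0x1 at bit 5: 0x002b
tag (10b) val=691 bits=0x2b3 at bit 6: 0xaceb
word = 0xaceb → little-endian bytes:
  [0]=0xeb  [1]=0xac

eb ac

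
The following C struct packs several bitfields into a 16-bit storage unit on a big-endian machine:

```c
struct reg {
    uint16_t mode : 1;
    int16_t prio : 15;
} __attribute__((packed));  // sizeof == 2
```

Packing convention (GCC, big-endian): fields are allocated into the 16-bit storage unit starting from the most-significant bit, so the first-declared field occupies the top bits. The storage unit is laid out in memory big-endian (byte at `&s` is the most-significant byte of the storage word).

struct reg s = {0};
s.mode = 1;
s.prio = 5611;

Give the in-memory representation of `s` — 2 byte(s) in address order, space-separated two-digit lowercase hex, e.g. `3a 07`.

95 eb

mode (1b) val=1 bits=0x1 at bit 15: 0x8000
prio (15b) val=5611 bits=0x15eb at bit 0: 0x95eb
word = 0x95eb → big-endian bytes:
  [0]=0x95  [1]=0xeb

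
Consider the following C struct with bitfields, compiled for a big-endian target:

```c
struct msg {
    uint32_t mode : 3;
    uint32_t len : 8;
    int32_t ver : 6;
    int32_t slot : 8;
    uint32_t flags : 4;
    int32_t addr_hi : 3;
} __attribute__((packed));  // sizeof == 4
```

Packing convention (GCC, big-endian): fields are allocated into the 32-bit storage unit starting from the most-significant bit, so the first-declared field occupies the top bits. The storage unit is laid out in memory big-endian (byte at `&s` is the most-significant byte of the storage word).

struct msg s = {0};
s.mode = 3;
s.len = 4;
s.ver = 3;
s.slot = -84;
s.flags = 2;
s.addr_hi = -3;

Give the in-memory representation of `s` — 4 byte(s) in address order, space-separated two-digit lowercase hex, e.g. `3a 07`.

mode:3 = 3 → 0x3 << 29 → word 0x60000000
len:8 = 4 → 0x4 << 21 → word 0x60800000
ver:6 = 3 → 0x3 << 15 → word 0x60818000
slot:8 = -84 → 0xac << 7 → word 0x6081d600
flags:4 = 2 → 0x2 << 3 → word 0x6081d610
addr_hi:3 = -3 → 0x5 << 0 → word 0x6081d615
word = 0x6081d615 → big-endian bytes:
  [0]=0x60  [1]=0x81  [2]=0xd6  [3]=0x15

60 81 d6 15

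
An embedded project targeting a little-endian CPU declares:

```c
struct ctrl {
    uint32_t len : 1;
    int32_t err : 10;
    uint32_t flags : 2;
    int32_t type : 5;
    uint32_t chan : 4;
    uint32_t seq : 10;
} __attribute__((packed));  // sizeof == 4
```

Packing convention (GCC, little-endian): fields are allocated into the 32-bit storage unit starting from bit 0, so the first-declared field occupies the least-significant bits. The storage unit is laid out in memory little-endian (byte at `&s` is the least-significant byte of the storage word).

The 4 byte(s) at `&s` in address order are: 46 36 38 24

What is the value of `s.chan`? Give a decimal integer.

14

[0]=0x46 [1]=0x36 [2]=0x38 [3]=0x24 (little-endian) → word 0x24383646
len:1 @ bit 0 → (0x24383646>>0)&0x1 = 0x0
err:10 @ bit 1 → (0x24383646>>1)&0x3ff = 0x323
flags:2 @ bit 11 → (0x24383646>>11)&0x3 = 0x2
type:5 @ bit 13 → (0x24383646>>13)&0x1f = 0x1
chan:4 @ bit 18 → (0x24383646>>18)&0xf = 0xe  ←
seq:10 @ bit 22 → (0x24383646>>22)&0x3ff = 0x90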